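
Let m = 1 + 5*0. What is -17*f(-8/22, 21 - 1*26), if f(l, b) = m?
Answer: -17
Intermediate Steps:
m = 1 (m = 1 + 0 = 1)
f(l, b) = 1
-17*f(-8/22, 21 - 1*26) = -17*1 = -17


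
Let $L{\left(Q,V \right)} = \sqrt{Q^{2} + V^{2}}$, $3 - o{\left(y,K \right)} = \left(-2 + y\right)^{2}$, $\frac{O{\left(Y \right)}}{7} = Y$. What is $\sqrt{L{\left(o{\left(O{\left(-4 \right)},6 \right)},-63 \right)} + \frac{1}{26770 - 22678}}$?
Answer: $\frac{\sqrt{1023 + 12558348 \sqrt{89842}}}{2046} \approx 29.987$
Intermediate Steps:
$O{\left(Y \right)} = 7 Y$
$o{\left(y,K \right)} = 3 - \left(-2 + y\right)^{2}$
$\sqrt{L{\left(o{\left(O{\left(-4 \right)},6 \right)},-63 \right)} + \frac{1}{26770 - 22678}} = \sqrt{\sqrt{\left(3 - \left(-2 + 7 \left(-4\right)\right)^{2}\right)^{2} + \left(-63\right)^{2}} + \frac{1}{26770 - 22678}} = \sqrt{\sqrt{\left(3 - \left(-2 - 28\right)^{2}\right)^{2} + 3969} + \frac{1}{4092}} = \sqrt{\sqrt{\left(3 - \left(-30\right)^{2}\right)^{2} + 3969} + \frac{1}{4092}} = \sqrt{\sqrt{\left(3 - 900\right)^{2} + 3969} + \frac{1}{4092}} = \sqrt{\sqrt{\left(-897\right)^{2} + 3969} + \frac{1}{4092}} = \sqrt{\sqrt{804609 + 3969} + \frac{1}{4092}} = \sqrt{\sqrt{808578} + \frac{1}{4092}} = \sqrt{3 \sqrt{89842} + \frac{1}{4092}} = \sqrt{\frac{1}{4092} + 3 \sqrt{89842}}$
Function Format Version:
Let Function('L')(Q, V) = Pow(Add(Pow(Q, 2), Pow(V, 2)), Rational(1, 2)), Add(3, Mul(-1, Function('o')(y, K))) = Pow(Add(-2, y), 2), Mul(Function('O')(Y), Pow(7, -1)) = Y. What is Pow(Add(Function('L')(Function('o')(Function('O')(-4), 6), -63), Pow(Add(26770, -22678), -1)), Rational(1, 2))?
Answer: Mul(Rational(1, 2046), Pow(Add(1023, Mul(12558348, Pow(89842, Rational(1, 2)))), Rational(1, 2))) ≈ 29.987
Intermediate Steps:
Function('O')(Y) = Mul(7, Y)
Function('o')(y, K) = Add(3, Mul(-1, Pow(Add(-2, y), 2)))
Pow(Add(Function('L')(Function('o')(Function('O')(-4), 6), -63), Pow(Add(26770, -22678), -1)), Rational(1, 2)) = Pow(Add(Pow(Add(Pow(Add(3, Mul(-1, Pow(Add(-2, Mul(7, -4)), 2))), 2), Pow(-63, 2)), Rational(1, 2)), Pow(Add(26770, -22678), -1)), Rational(1, 2)) = Pow(Add(Pow(Add(Pow(Add(3, Mul(-1, Pow(Add(-2, -28), 2))), 2), 3969), Rational(1, 2)), Pow(4092, -1)), Rational(1, 2)) = Pow(Add(Pow(Add(Pow(Add(3, Mul(-1, Pow(-30, 2))), 2), 3969), Rational(1, 2)), Rational(1, 4092)), Rational(1, 2)) = Pow(Add(Pow(Add(Pow(Add(3, Mul(-1, 900)), 2), 3969), Rational(1, 2)), Rational(1, 4092)), Rational(1, 2)) = Pow(Add(Pow(Add(Pow(Add(3, -900), 2), 3969), Rational(1, 2)), Rational(1, 4092)), Rational(1, 2)) = Pow(Add(Pow(Add(Pow(-897, 2), 3969), Rational(1, 2)), Rational(1, 4092)), Rational(1, 2)) = Pow(Add(Pow(Add(804609, 3969), Rational(1, 2)), Rational(1, 4092)), Rational(1, 2)) = Pow(Add(Pow(808578, Rational(1, 2)), Rational(1, 4092)), Rational(1, 2)) = Pow(Add(Mul(3, Pow(89842, Rational(1, 2))), Rational(1, 4092)), Rational(1, 2)) = Pow(Add(Rational(1, 4092), Mul(3, Pow(89842, Rational(1, 2)))), Rational(1, 2))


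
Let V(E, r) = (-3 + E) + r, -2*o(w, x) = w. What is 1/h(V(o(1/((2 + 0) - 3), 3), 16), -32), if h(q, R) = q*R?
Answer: -1/432 ≈ -0.0023148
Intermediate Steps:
o(w, x) = -w/2
V(E, r) = -3 + E + r
h(q, R) = R*q
1/h(V(o(1/((2 + 0) - 3), 3), 16), -32) = 1/(-32*(-3 - 1/(2*((2 + 0) - 3)) + 16)) = 1/(-32*(-3 - 1/(2*(2 - 3)) + 16)) = 1/(-32*(-3 - ½/(-1) + 16)) = 1/(-32*(-3 - ½*(-1) + 16)) = 1/(-32*(-3 + ½ + 16)) = 1/(-32*27/2) = 1/(-432) = -1/432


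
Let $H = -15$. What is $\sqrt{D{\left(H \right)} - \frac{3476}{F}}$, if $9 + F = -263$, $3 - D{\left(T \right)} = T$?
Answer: $\frac{\sqrt{35581}}{34} \approx 5.5479$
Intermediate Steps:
$D{\left(T \right)} = 3 - T$
$F = -272$ ($F = -9 - 263 = -272$)
$\sqrt{D{\left(H \right)} - \frac{3476}{F}} = \sqrt{\left(3 - -15\right) - \frac{3476}{-272}} = \sqrt{\left(3 + 15\right) - - \frac{869}{68}} = \sqrt{18 + \frac{869}{68}} = \sqrt{\frac{2093}{68}} = \frac{\sqrt{35581}}{34}$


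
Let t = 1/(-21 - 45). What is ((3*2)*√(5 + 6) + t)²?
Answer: 1724977/4356 - 2*√11/11 ≈ 395.40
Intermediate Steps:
t = -1/66 (t = 1/(-66) = -1/66 ≈ -0.015152)
((3*2)*√(5 + 6) + t)² = ((3*2)*√(5 + 6) - 1/66)² = (6*√11 - 1/66)² = (-1/66 + 6*√11)²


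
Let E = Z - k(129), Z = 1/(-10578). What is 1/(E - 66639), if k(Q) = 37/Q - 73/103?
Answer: -1089534/72604996637 ≈ -1.5006e-5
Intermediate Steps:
k(Q) = -73/103 + 37/Q (k(Q) = 37/Q - 73*1/103 = 37/Q - 73/103 = -73/103 + 37/Q)
Z = -1/10578 ≈ -9.4536e-5
E = 459589/1089534 (E = -1/10578 - (-73/103 + 37/129) = -1/10578 - 1*(-5606/13287) = -1/10578 + 5606/13287 = 459589/1089534 ≈ 0.42182)
1/(E - 66639) = 1/(459589/1089534 - 66639) = 1/(-72604996637/1089534) = -1089534/72604996637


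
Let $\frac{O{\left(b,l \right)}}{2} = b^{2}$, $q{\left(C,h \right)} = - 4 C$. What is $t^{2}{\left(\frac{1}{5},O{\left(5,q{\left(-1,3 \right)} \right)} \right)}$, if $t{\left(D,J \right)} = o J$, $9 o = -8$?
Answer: $\frac{160000}{81} \approx 1975.3$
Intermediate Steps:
$O{\left(b,l \right)} = 2 b^{2}$
$o = - \frac{8}{9}$ ($o = \frac{1}{9} \left(-8\right) = - \frac{8}{9} \approx -0.88889$)
$t{\left(D,J \right)} = - \frac{8 J}{9}$
$t^{2}{\left(\frac{1}{5},O{\left(5,q{\left(-1,3 \right)} \right)} \right)} = \left(- \frac{8 \cdot 2 \cdot 5^{2}}{9}\right)^{2} = \left(- \frac{8 \cdot 2 \cdot 25}{9}\right)^{2} = \left(\left(- \frac{8}{9}\right) 50\right)^{2} = \left(- \frac{400}{9}\right)^{2} = \frac{160000}{81}$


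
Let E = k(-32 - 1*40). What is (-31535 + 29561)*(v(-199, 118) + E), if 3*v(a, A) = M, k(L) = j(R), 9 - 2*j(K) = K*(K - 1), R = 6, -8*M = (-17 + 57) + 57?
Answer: 114821/4 ≈ 28705.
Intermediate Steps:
M = -97/8 (M = -((-17 + 57) + 57)/8 = -(40 + 57)/8 = -⅛*97 = -97/8 ≈ -12.125)
j(K) = 9/2 - K*(-1 + K)/2 (j(K) = 9/2 - K*(K - 1)/2 = 9/2 - K*(-1 + K)/2)
k(L) = -21/2 (k(L) = 9/2 + (½)*6 - ½*6² = 9/2 + 3 - ½*36 = 9/2 + 3 - 18 = -21/2)
E = -21/2 ≈ -10.500
v(a, A) = -97/24 (v(a, A) = (⅓)*(-97/8) = -97/24)
(-31535 + 29561)*(v(-199, 118) + E) = (-31535 + 29561)*(-97/24 - 21/2) = -1974*(-349/24) = 114821/4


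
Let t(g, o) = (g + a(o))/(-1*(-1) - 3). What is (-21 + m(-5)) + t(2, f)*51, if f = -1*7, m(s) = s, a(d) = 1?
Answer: -205/2 ≈ -102.50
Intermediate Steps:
f = -7
t(g, o) = -1/2 - g/2 (t(g, o) = (g + 1)/(-1*(-1) - 3) = (1 + g)/(1 - 3) = (1 + g)/(-2) = (1 + g)*(-1/2) = -1/2 - g/2)
(-21 + m(-5)) + t(2, f)*51 = (-21 - 5) + (-1/2 - 1/2*2)*51 = -26 + (-1/2 - 1)*51 = -26 - 3/2*51 = -26 - 153/2 = -205/2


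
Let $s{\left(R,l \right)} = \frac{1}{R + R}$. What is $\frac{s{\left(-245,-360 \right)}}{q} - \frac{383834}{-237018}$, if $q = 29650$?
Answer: $\frac{2788266015991}{1721758006500} \approx 1.6194$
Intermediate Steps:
$s{\left(R,l \right)} = \frac{1}{2 R}$
$\frac{s{\left(-245,-360 \right)}}{q} - \frac{383834}{-237018} = \frac{\frac{1}{2} \frac{1}{-245}}{29650} - \frac{383834}{-237018} = \frac{1}{2} \left(- \frac{1}{245}\right) \frac{1}{29650} - - \frac{191917}{118509} = \left(- \frac{1}{490}\right) \frac{1}{29650} + \frac{191917}{118509} = - \frac{1}{14528500} + \frac{191917}{118509} = \frac{2788266015991}{1721758006500}$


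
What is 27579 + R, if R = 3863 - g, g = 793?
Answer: 30649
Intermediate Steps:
R = 3070 (R = 3863 - 1*793 = 3863 - 793 = 3070)
27579 + R = 27579 + 3070 = 30649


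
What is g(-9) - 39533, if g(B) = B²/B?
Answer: -39542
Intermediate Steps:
g(B) = B
g(-9) - 39533 = -9 - 39533 = -39542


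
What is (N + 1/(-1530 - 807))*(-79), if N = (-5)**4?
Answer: -115389296/2337 ≈ -49375.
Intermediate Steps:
N = 625
(N + 1/(-1530 - 807))*(-79) = (625 + 1/(-1530 - 807))*(-79) = (625 + 1/(-2337))*(-79) = (625 - 1/2337)*(-79) = (1460624/2337)*(-79) = -115389296/2337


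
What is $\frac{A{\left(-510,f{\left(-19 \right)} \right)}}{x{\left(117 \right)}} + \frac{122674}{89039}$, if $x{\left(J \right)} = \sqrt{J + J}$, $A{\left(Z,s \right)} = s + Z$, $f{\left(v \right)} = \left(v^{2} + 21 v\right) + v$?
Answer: $\frac{122674}{89039} - \frac{189 \sqrt{26}}{26} \approx -35.688$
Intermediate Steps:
$f{\left(v \right)} = v^{2} + 22 v$
$A{\left(Z,s \right)} = Z + s$
$x{\left(J \right)} = \sqrt{2} \sqrt{J}$ ($x{\left(J \right)} = \sqrt{2 J} = \sqrt{2} \sqrt{J}$)
$\frac{A{\left(-510,f{\left(-19 \right)} \right)}}{x{\left(117 \right)}} + \frac{122674}{89039} = \frac{-510 - 19 \left(22 - 19\right)}{\sqrt{2} \sqrt{117}} + \frac{122674}{89039} = \frac{-510 - 57}{\sqrt{2} \cdot 3 \sqrt{13}} + 122674 \cdot \frac{1}{89039} = \frac{-510 - 57}{3 \sqrt{26}} + \frac{122674}{89039} = - 567 \frac{\sqrt{26}}{78} + \frac{122674}{89039} = - \frac{189 \sqrt{26}}{26} + \frac{122674}{89039} = \frac{122674}{89039} - \frac{189 \sqrt{26}}{26}$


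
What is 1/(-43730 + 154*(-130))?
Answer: -1/63750 ≈ -1.5686e-5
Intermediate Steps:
1/(-43730 + 154*(-130)) = 1/(-43730 - 20020) = 1/(-63750) = -1/63750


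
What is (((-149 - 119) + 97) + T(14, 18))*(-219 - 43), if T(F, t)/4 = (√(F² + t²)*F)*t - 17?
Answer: 62618 - 528192*√130 ≈ -5.9597e+6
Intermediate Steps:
T(F, t) = -68 + 4*F*t*√(F² + t²) (T(F, t) = 4*((√(F² + t²)*F)*t - 17) = 4*((F*√(F² + t²))*t - 17) = 4*(F*t*√(F² + t²) - 17) = 4*(-17 + F*t*√(F² + t²)) = -68 + 4*F*t*√(F² + t²))
(((-149 - 119) + 97) + T(14, 18))*(-219 - 43) = (((-149 - 119) + 97) + (-68 + 4*14*18*√(14² + 18²)))*(-219 - 43) = ((-268 + 97) + (-68 + 4*14*18*√(196 + 324)))*(-262) = (-171 + (-68 + 4*14*18*√520))*(-262) = (-171 + (-68 + 4*14*18*(2*√130)))*(-262) = (-171 + (-68 + 2016*√130))*(-262) = (-239 + 2016*√130)*(-262) = 62618 - 528192*√130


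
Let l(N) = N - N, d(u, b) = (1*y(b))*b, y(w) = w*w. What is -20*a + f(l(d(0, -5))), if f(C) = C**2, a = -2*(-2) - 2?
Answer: -40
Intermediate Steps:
y(w) = w**2
d(u, b) = b**3 (d(u, b) = (1*b**2)*b = b**2*b = b**3)
a = 2 (a = 4 - 2 = 2)
l(N) = 0
-20*a + f(l(d(0, -5))) = -20*2 + 0**2 = -40 + 0 = -40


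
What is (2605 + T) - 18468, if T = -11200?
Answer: -27063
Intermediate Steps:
(2605 + T) - 18468 = (2605 - 11200) - 18468 = -8595 - 18468 = -27063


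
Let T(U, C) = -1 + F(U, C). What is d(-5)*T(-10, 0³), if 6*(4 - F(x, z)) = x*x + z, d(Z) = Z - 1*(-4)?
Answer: 41/3 ≈ 13.667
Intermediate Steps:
d(Z) = 4 + Z (d(Z) = Z + 4 = 4 + Z)
F(x, z) = 4 - z/6 - x²/6 (F(x, z) = 4 - (x*x + z)/6 = 4 - (x² + z)/6 = 4 - (z + x²)/6 = 4 + (-z/6 - x²/6) = 4 - z/6 - x²/6)
T(U, C) = 3 - C/6 - U²/6 (T(U, C) = -1 + (4 - C/6 - U²/6) = 3 - C/6 - U²/6)
d(-5)*T(-10, 0³) = (4 - 5)*(3 - ⅙*0³ - ⅙*(-10)²) = -(3 - ⅙*0 - ⅙*100) = -(3 + 0 - 50/3) = -1*(-41/3) = 41/3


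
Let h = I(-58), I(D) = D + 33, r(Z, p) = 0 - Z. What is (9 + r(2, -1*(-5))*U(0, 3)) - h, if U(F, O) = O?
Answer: 28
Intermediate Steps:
r(Z, p) = -Z
I(D) = 33 + D
h = -25 (h = 33 - 58 = -25)
(9 + r(2, -1*(-5))*U(0, 3)) - h = (9 - 1*2*3) - 1*(-25) = (9 - 2*3) + 25 = (9 - 6) + 25 = 3 + 25 = 28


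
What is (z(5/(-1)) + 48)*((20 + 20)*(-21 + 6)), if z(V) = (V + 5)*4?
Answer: -28800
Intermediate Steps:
z(V) = 20 + 4*V (z(V) = (5 + V)*4 = 20 + 4*V)
(z(5/(-1)) + 48)*((20 + 20)*(-21 + 6)) = ((20 + 4*(5/(-1))) + 48)*((20 + 20)*(-21 + 6)) = ((20 + 4*(5*(-1))) + 48)*(40*(-15)) = ((20 + 4*(-5)) + 48)*(-600) = ((20 - 20) + 48)*(-600) = (0 + 48)*(-600) = 48*(-600) = -28800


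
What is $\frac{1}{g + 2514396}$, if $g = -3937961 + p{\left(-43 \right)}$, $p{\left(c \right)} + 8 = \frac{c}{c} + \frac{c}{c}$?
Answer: $- \frac{1}{1423571} \approx -7.0246 \cdot 10^{-7}$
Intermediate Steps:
$p{\left(c \right)} = -6$ ($p{\left(c \right)} = -8 + \left(\frac{c}{c} + \frac{c}{c}\right) = -8 + \left(1 + 1\right) = -8 + 2 = -6$)
$g = -3937967$ ($g = -3937961 - 6 = -3937967$)
$\frac{1}{g + 2514396} = \frac{1}{-3937967 + 2514396} = \frac{1}{-1423571} = - \frac{1}{1423571}$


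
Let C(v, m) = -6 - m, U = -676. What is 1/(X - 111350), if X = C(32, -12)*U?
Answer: -1/115406 ≈ -8.6651e-6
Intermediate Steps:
X = -4056 (X = (-6 - 1*(-12))*(-676) = (-6 + 12)*(-676) = 6*(-676) = -4056)
1/(X - 111350) = 1/(-4056 - 111350) = 1/(-115406) = -1/115406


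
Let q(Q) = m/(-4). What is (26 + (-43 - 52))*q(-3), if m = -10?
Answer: -345/2 ≈ -172.50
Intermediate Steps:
q(Q) = 5/2 (q(Q) = -10/(-4) = -10*(-¼) = 5/2)
(26 + (-43 - 52))*q(-3) = (26 + (-43 - 52))*(5/2) = (26 - 95)*(5/2) = -69*5/2 = -345/2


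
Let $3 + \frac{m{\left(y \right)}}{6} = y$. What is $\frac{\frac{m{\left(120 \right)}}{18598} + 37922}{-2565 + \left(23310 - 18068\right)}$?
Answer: $\frac{352637029}{24893423} \approx 14.166$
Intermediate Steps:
$m{\left(y \right)} = -18 + 6 y$
$\frac{\frac{m{\left(120 \right)}}{18598} + 37922}{-2565 + \left(23310 - 18068\right)} = \frac{\frac{-18 + 6 \cdot 120}{18598} + 37922}{-2565 + \left(23310 - 18068\right)} = \frac{\left(-18 + 720\right) \frac{1}{18598} + 37922}{-2565 + \left(23310 - 18068\right)} = \frac{702 \cdot \frac{1}{18598} + 37922}{-2565 + 5242} = \frac{\frac{351}{9299} + 37922}{2677} = \frac{352637029}{9299} \cdot \frac{1}{2677} = \frac{352637029}{24893423}$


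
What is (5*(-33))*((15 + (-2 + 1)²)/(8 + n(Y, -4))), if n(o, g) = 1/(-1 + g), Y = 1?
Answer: -4400/13 ≈ -338.46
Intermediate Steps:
(5*(-33))*((15 + (-2 + 1)²)/(8 + n(Y, -4))) = (5*(-33))*((15 + (-2 + 1)²)/(8 + 1/(-1 - 4))) = -165*(15 + (-1)²)/(8 + 1/(-5)) = -165*(15 + 1)/(8 - ⅕) = -2640/39/5 = -2640*5/39 = -165*80/39 = -4400/13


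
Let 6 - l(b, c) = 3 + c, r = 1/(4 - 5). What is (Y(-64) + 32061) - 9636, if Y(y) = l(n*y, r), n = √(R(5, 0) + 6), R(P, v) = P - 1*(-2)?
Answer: 22429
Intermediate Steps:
R(P, v) = 2 + P (R(P, v) = P + 2 = 2 + P)
n = √13 (n = √((2 + 5) + 6) = √(7 + 6) = √13 ≈ 3.6056)
r = -1 (r = 1/(-1) = -1)
l(b, c) = 3 - c (l(b, c) = 6 - (3 + c) = 6 + (-3 - c) = 3 - c)
Y(y) = 4 (Y(y) = 3 - 1*(-1) = 3 + 1 = 4)
(Y(-64) + 32061) - 9636 = (4 + 32061) - 9636 = 32065 - 9636 = 22429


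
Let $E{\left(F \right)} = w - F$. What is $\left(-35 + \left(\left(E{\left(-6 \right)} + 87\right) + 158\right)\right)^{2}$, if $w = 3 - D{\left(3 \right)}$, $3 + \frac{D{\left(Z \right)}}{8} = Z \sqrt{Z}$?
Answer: $60777 - 11664 \sqrt{3} \approx 40574.0$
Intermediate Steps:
$D{\left(Z \right)} = -24 + 8 Z^{\frac{3}{2}}$ ($D{\left(Z \right)} = -24 + 8 Z \sqrt{Z} = -24 + 8 Z^{\frac{3}{2}}$)
$w = 27 - 24 \sqrt{3}$ ($w = 3 - \left(-24 + 8 \cdot 3^{\frac{3}{2}}\right) = 3 - \left(-24 + 8 \cdot 3 \sqrt{3}\right) = 3 - \left(-24 + 24 \sqrt{3}\right) = 3 + \left(24 - 24 \sqrt{3}\right) = 27 - 24 \sqrt{3} \approx -14.569$)
$E{\left(F \right)} = 27 - F - 24 \sqrt{3}$ ($E{\left(F \right)} = \left(27 - 24 \sqrt{3}\right) - F = 27 - F - 24 \sqrt{3}$)
$\left(-35 + \left(\left(E{\left(-6 \right)} + 87\right) + 158\right)\right)^{2} = \left(-35 + \left(\left(\left(27 - -6 - 24 \sqrt{3}\right) + 87\right) + 158\right)\right)^{2} = \left(-35 + \left(\left(\left(27 + 6 - 24 \sqrt{3}\right) + 87\right) + 158\right)\right)^{2} = \left(-35 + \left(\left(\left(33 - 24 \sqrt{3}\right) + 87\right) + 158\right)\right)^{2} = \left(-35 + \left(\left(120 - 24 \sqrt{3}\right) + 158\right)\right)^{2} = \left(-35 + \left(278 - 24 \sqrt{3}\right)\right)^{2} = \left(243 - 24 \sqrt{3}\right)^{2}$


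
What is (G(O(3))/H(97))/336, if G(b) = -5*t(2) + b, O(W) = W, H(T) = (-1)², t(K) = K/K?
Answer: -1/168 ≈ -0.0059524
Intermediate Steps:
t(K) = 1
H(T) = 1
G(b) = -5 + b (G(b) = -5*1 + b = -5 + b)
(G(O(3))/H(97))/336 = ((-5 + 3)/1)/336 = -2*1*(1/336) = -2*1/336 = -1/168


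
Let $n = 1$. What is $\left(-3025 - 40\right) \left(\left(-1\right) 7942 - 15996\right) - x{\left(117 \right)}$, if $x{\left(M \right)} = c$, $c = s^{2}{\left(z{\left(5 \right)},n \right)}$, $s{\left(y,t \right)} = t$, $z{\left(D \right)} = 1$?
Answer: $73369969$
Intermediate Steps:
$c = 1$ ($c = 1^{2} = 1$)
$x{\left(M \right)} = 1$
$\left(-3025 - 40\right) \left(\left(-1\right) 7942 - 15996\right) - x{\left(117 \right)} = \left(-3025 - 40\right) \left(\left(-1\right) 7942 - 15996\right) - 1 = - 3065 \left(-7942 - 15996\right) - 1 = \left(-3065\right) \left(-23938\right) - 1 = 73369970 - 1 = 73369969$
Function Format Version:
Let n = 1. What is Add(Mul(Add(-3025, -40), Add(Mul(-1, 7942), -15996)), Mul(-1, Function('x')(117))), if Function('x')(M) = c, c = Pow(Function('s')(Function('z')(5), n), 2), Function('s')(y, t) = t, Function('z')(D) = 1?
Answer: 73369969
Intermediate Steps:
c = 1 (c = Pow(1, 2) = 1)
Function('x')(M) = 1
Add(Mul(Add(-3025, -40), Add(Mul(-1, 7942), -15996)), Mul(-1, Function('x')(117))) = Add(Mul(Add(-3025, -40), Add(Mul(-1, 7942), -15996)), Mul(-1, 1)) = Add(Mul(-3065, Add(-7942, -15996)), -1) = Add(Mul(-3065, -23938), -1) = Add(73369970, -1) = 73369969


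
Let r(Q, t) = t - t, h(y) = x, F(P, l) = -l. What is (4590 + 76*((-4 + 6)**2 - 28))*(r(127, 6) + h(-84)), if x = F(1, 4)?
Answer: -11064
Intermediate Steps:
x = -4 (x = -1*4 = -4)
h(y) = -4
r(Q, t) = 0
(4590 + 76*((-4 + 6)**2 - 28))*(r(127, 6) + h(-84)) = (4590 + 76*((-4 + 6)**2 - 28))*(0 - 4) = (4590 + 76*(2**2 - 28))*(-4) = (4590 + 76*(4 - 28))*(-4) = (4590 + 76*(-24))*(-4) = (4590 - 1824)*(-4) = 2766*(-4) = -11064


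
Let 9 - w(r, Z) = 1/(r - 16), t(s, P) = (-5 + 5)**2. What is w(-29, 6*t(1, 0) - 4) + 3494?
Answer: 157636/45 ≈ 3503.0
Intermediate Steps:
t(s, P) = 0 (t(s, P) = 0**2 = 0)
w(r, Z) = 9 - 1/(-16 + r) (w(r, Z) = 9 - 1/(r - 16) = 9 - 1/(-16 + r))
w(-29, 6*t(1, 0) - 4) + 3494 = (-145 + 9*(-29))/(-16 - 29) + 3494 = (-145 - 261)/(-45) + 3494 = -1/45*(-406) + 3494 = 406/45 + 3494 = 157636/45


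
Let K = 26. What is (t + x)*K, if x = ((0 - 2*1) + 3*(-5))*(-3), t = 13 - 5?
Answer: 1534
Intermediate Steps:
t = 8
x = 51 (x = ((0 - 2) - 15)*(-3) = (-2 - 15)*(-3) = -17*(-3) = 51)
(t + x)*K = (8 + 51)*26 = 59*26 = 1534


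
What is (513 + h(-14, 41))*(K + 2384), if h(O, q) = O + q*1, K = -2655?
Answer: -146340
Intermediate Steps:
h(O, q) = O + q
(513 + h(-14, 41))*(K + 2384) = (513 + (-14 + 41))*(-2655 + 2384) = (513 + 27)*(-271) = 540*(-271) = -146340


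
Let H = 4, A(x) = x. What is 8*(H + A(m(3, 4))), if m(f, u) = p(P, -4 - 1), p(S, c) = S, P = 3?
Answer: 56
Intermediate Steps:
m(f, u) = 3
8*(H + A(m(3, 4))) = 8*(4 + 3) = 8*7 = 56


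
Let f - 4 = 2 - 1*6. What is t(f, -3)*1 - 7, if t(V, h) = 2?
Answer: -5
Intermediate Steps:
f = 0 (f = 4 + (2 - 1*6) = 4 + (2 - 6) = 4 - 4 = 0)
t(f, -3)*1 - 7 = 2*1 - 7 = 2 - 7 = -5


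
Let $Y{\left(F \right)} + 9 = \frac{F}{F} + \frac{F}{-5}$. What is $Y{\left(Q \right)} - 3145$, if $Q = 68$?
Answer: $- \frac{15833}{5} \approx -3166.6$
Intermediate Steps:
$Y{\left(F \right)} = -8 - \frac{F}{5}$ ($Y{\left(F \right)} = -9 + \left(\frac{F}{F} + \frac{F}{-5}\right) = -9 + \left(1 + F \left(- \frac{1}{5}\right)\right) = -9 - \left(-1 + \frac{F}{5}\right) = -8 - \frac{F}{5}$)
$Y{\left(Q \right)} - 3145 = \left(-8 - \frac{68}{5}\right) - 3145 = - \frac{108}{5} - 3145 = - \frac{15833}{5}$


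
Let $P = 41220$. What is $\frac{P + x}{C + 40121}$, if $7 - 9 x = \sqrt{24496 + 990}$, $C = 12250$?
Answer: $\frac{370987}{471339} - \frac{\sqrt{25486}}{471339} \approx 0.78675$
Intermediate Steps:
$x = \frac{7}{9} - \frac{\sqrt{25486}}{9}$ ($x = \frac{7}{9} - \frac{\sqrt{24496 + 990}}{9} = \frac{7}{9} - \frac{\sqrt{25486}}{9} \approx -16.96$)
$\frac{P + x}{C + 40121} = \frac{41220 + \left(\frac{7}{9} - \frac{\sqrt{25486}}{9}\right)}{12250 + 40121} = \frac{\frac{370987}{9} - \frac{\sqrt{25486}}{9}}{52371} = \left(\frac{370987}{9} - \frac{\sqrt{25486}}{9}\right) \frac{1}{52371} = \frac{370987}{471339} - \frac{\sqrt{25486}}{471339}$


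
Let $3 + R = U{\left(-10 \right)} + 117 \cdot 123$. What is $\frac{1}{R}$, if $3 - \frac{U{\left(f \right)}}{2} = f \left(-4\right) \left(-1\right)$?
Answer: $\frac{1}{14474} \approx 6.9089 \cdot 10^{-5}$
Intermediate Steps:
$U{\left(f \right)} = 6 - 8 f$ ($U{\left(f \right)} = 6 - 2 f \left(-4\right) \left(-1\right) = 6 - 2 - 4 f \left(-1\right) = 6 - 2 \cdot 4 f = 6 - 8 f$)
$R = 14474$ ($R = -3 + \left(\left(6 - -80\right) + 117 \cdot 123\right) = -3 + \left(\left(6 + 80\right) + 14391\right) = -3 + \left(86 + 14391\right) = -3 + 14477 = 14474$)
$\frac{1}{R} = \frac{1}{14474}$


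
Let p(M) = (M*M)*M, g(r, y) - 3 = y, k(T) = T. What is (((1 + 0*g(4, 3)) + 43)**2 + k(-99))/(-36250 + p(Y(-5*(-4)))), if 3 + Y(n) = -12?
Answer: -1837/39625 ≈ -0.046360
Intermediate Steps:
g(r, y) = 3 + y
Y(n) = -15 (Y(n) = -3 - 12 = -15)
p(M) = M**3 (p(M) = M**2*M = M**3)
(((1 + 0*g(4, 3)) + 43)**2 + k(-99))/(-36250 + p(Y(-5*(-4)))) = (((1 + 0*(3 + 3)) + 43)**2 - 99)/(-36250 + (-15)**3) = (((1 + 0*6) + 43)**2 - 99)/(-36250 - 3375) = (((1 + 0) + 43)**2 - 99)/(-39625) = ((1 + 43)**2 - 99)*(-1/39625) = (44**2 - 99)*(-1/39625) = (1936 - 99)*(-1/39625) = 1837*(-1/39625) = -1837/39625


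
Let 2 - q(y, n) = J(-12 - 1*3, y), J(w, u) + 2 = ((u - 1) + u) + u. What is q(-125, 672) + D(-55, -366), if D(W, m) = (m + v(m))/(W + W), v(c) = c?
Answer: 21266/55 ≈ 386.65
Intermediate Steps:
D(W, m) = m/W (D(W, m) = (m + m)/(W + W) = (2*m)/((2*W)) = (2*m)*(1/(2*W)) = m/W)
J(w, u) = -3 + 3*u (J(w, u) = -2 + (((u - 1) + u) + u) = -2 + (((-1 + u) + u) + u) = -2 + ((-1 + 2*u) + u) = -2 + (-1 + 3*u) = -3 + 3*u)
q(y, n) = 5 - 3*y (q(y, n) = 2 - (-3 + 3*y) = 2 + (3 - 3*y) = 5 - 3*y)
q(-125, 672) + D(-55, -366) = (5 - 3*(-125)) - 366/(-55) = (5 + 375) - 366*(-1/55) = 380 + 366/55 = 21266/55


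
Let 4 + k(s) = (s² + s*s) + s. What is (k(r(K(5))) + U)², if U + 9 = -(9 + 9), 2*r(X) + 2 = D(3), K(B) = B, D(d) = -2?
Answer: 625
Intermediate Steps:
r(X) = -2 (r(X) = -1 + (½)*(-2) = -1 - 1 = -2)
k(s) = -4 + s + 2*s² (k(s) = -4 + ((s² + s*s) + s) = -4 + ((s² + s²) + s) = -4 + (2*s² + s) = -4 + (s + 2*s²) = -4 + s + 2*s²)
U = -27 (U = -9 - (9 + 9) = -9 - 1*18 = -9 - 18 = -27)
(k(r(K(5))) + U)² = ((-4 - 2 + 2*(-2)²) - 27)² = ((-4 - 2 + 2*4) - 27)² = ((-4 - 2 + 8) - 27)² = (2 - 27)² = (-25)² = 625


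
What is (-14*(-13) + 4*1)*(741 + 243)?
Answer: 183024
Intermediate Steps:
(-14*(-13) + 4*1)*(741 + 243) = (182 + 4)*984 = 186*984 = 183024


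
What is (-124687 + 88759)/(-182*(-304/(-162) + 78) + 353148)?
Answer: -363771/3428431 ≈ -0.10610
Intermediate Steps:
(-124687 + 88759)/(-182*(-304/(-162) + 78) + 353148) = -35928/(-182*(-304*(-1/162) + 78) + 353148) = -35928/(-182*(152/81 + 78) + 353148) = -35928/(-182*6470/81 + 353148) = -35928/(-1177540/81 + 353148) = -35928/27427448/81 = -35928*81/27427448 = -363771/3428431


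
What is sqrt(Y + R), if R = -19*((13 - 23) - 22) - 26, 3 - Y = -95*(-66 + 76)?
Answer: sqrt(1535) ≈ 39.179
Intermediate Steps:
Y = 953 (Y = 3 - (-95)*(-66 + 76) = 3 - (-95)*10 = 3 - 1*(-950) = 3 + 950 = 953)
R = 582 (R = -19*(-10 - 22) - 26 = -19*(-32) - 26 = 608 - 26 = 582)
sqrt(Y + R) = sqrt(953 + 582) = sqrt(1535)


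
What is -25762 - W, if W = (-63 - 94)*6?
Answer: -24820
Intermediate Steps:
W = -942 (W = -157*6 = -942)
-25762 - W = -25762 - 1*(-942) = -25762 + 942 = -24820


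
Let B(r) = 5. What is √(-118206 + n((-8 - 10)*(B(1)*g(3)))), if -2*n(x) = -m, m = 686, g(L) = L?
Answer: I*√117863 ≈ 343.31*I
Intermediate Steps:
n(x) = 343 (n(x) = -(-1)*686/2 = -½*(-686) = 343)
√(-118206 + n((-8 - 10)*(B(1)*g(3)))) = √(-118206 + 343) = √(-117863) = I*√117863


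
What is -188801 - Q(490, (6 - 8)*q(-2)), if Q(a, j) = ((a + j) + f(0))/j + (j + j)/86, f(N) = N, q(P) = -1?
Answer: -8129023/43 ≈ -1.8905e+5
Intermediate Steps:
Q(a, j) = j/43 + (a + j)/j (Q(a, j) = ((a + j) + 0)/j + (j + j)/86 = (a + j)/j + (2*j)*(1/86) = (a + j)/j + j/43 = j/43 + (a + j)/j)
-188801 - Q(490, (6 - 8)*q(-2)) = -188801 - (1 + ((6 - 8)*(-1))/43 + 490/(((6 - 8)*(-1)))) = -188801 - (1 + (-2*(-1))/43 + 490/((-2*(-1)))) = -188801 - (1 + (1/43)*2 + 490/2) = -188801 - (1 + 2/43 + 490*(1/2)) = -188801 - (1 + 2/43 + 245) = -188801 - 1*10580/43 = -188801 - 10580/43 = -8129023/43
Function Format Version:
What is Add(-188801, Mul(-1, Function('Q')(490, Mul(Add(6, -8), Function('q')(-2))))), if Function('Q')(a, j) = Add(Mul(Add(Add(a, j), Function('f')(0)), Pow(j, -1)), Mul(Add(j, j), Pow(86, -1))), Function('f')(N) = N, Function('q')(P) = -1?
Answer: Rational(-8129023, 43) ≈ -1.8905e+5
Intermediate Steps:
Function('Q')(a, j) = Add(Mul(Rational(1, 43), j), Mul(Pow(j, -1), Add(a, j))) (Function('Q')(a, j) = Add(Mul(Add(Add(a, j), 0), Pow(j, -1)), Mul(Add(j, j), Pow(86, -1))) = Add(Mul(Add(a, j), Pow(j, -1)), Mul(Mul(2, j), Rational(1, 86))) = Add(Mul(Pow(j, -1), Add(a, j)), Mul(Rational(1, 43), j)) = Add(Mul(Rational(1, 43), j), Mul(Pow(j, -1), Add(a, j))))
Add(-188801, Mul(-1, Function('Q')(490, Mul(Add(6, -8), Function('q')(-2))))) = Add(-188801, Mul(-1, Add(1, Mul(Rational(1, 43), Mul(Add(6, -8), -1)), Mul(490, Pow(Mul(Add(6, -8), -1), -1))))) = Add(-188801, Mul(-1, Add(1, Mul(Rational(1, 43), Mul(-2, -1)), Mul(490, Pow(Mul(-2, -1), -1))))) = Add(-188801, Mul(-1, Add(1, Mul(Rational(1, 43), 2), Mul(490, Pow(2, -1))))) = Add(-188801, Mul(-1, Add(1, Rational(2, 43), Mul(490, Rational(1, 2))))) = Add(-188801, Mul(-1, Add(1, Rational(2, 43), 245))) = Add(-188801, Mul(-1, Rational(10580, 43))) = Add(-188801, Rational(-10580, 43)) = Rational(-8129023, 43)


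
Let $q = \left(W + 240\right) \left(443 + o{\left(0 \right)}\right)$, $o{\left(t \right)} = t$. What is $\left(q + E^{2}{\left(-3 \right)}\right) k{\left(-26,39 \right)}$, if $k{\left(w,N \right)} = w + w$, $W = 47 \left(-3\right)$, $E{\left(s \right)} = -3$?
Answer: $-2281032$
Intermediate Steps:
$W = -141$
$k{\left(w,N \right)} = 2 w$
$q = 43857$ ($q = \left(-141 + 240\right) \left(443 + 0\right) = 99 \cdot 443 = 43857$)
$\left(q + E^{2}{\left(-3 \right)}\right) k{\left(-26,39 \right)} = \left(43857 + \left(-3\right)^{2}\right) 2 \left(-26\right) = \left(43857 + 9\right) \left(-52\right) = 43866 \left(-52\right) = -2281032$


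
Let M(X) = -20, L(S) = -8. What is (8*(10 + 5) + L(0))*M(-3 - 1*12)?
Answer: -2240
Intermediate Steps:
(8*(10 + 5) + L(0))*M(-3 - 1*12) = (8*(10 + 5) - 8)*(-20) = (8*15 - 8)*(-20) = (120 - 8)*(-20) = 112*(-20) = -2240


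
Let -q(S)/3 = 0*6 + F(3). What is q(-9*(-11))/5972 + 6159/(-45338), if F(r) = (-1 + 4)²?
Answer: -19002837/135379268 ≈ -0.14037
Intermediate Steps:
F(r) = 9 (F(r) = 3² = 9)
q(S) = -27 (q(S) = -3*(0*6 + 9) = -3*(0 + 9) = -3*9 = -27)
q(-9*(-11))/5972 + 6159/(-45338) = -27/5972 + 6159/(-45338) = -27*1/5972 + 6159*(-1/45338) = -27/5972 - 6159/45338 = -19002837/135379268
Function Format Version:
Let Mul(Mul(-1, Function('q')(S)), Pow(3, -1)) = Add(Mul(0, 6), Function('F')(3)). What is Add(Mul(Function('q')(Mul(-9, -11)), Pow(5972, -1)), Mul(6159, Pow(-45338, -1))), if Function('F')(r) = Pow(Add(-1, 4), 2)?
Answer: Rational(-19002837, 135379268) ≈ -0.14037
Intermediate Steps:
Function('F')(r) = 9 (Function('F')(r) = Pow(3, 2) = 9)
Function('q')(S) = -27 (Function('q')(S) = Mul(-3, Add(Mul(0, 6), 9)) = Mul(-3, Add(0, 9)) = Mul(-3, 9) = -27)
Add(Mul(Function('q')(Mul(-9, -11)), Pow(5972, -1)), Mul(6159, Pow(-45338, -1))) = Add(Mul(-27, Pow(5972, -1)), Mul(6159, Pow(-45338, -1))) = Add(Mul(-27, Rational(1, 5972)), Mul(6159, Rational(-1, 45338))) = Add(Rational(-27, 5972), Rational(-6159, 45338)) = Rational(-19002837, 135379268)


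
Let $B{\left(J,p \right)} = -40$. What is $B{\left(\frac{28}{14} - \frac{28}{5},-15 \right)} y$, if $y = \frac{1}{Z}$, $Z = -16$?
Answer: $\frac{5}{2} \approx 2.5$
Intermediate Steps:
$y = - \frac{1}{16}$ ($y = \frac{1}{-16} = - \frac{1}{16} \approx -0.0625$)
$B{\left(\frac{28}{14} - \frac{28}{5},-15 \right)} y = \left(-40\right) \left(- \frac{1}{16}\right) = \frac{5}{2}$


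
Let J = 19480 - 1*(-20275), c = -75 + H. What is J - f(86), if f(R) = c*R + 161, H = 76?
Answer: 39508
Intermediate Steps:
c = 1 (c = -75 + 76 = 1)
f(R) = 161 + R (f(R) = 1*R + 161 = R + 161 = 161 + R)
J = 39755 (J = 19480 + 20275 = 39755)
J - f(86) = 39755 - (161 + 86) = 39755 - 1*247 = 39755 - 247 = 39508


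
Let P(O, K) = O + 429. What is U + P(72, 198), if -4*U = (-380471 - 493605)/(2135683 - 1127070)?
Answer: 505533632/1008613 ≈ 501.22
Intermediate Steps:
P(O, K) = 429 + O
U = 218519/1008613 (U = -(-380471 - 493605)/(4*(2135683 - 1127070)) = -(-218519)/1008613 = -¼*(-874076/1008613) = 218519/1008613 ≈ 0.21665)
U + P(72, 198) = 218519/1008613 + (429 + 72) = 218519/1008613 + 501 = 505533632/1008613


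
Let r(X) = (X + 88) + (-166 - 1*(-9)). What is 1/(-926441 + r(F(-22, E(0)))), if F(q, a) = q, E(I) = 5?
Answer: -1/926532 ≈ -1.0793e-6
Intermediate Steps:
r(X) = -69 + X (r(X) = (88 + X) + (-166 + 9) = (88 + X) - 157 = -69 + X)
1/(-926441 + r(F(-22, E(0)))) = 1/(-926441 + (-69 - 22)) = 1/(-926441 - 91) = 1/(-926532) = -1/926532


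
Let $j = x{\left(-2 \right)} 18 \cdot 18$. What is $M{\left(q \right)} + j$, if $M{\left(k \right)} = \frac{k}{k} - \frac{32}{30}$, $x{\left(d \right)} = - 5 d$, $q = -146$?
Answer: $\frac{48599}{15} \approx 3239.9$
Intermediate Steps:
$j = 3240$ ($j = \left(-5\right) \left(-2\right) 18 \cdot 18 = 10 \cdot 18 \cdot 18 = 180 \cdot 18 = 3240$)
$M{\left(k \right)} = - \frac{1}{15}$ ($M{\left(k \right)} = 1 - \frac{16}{15} = - \frac{1}{15}$)
$M{\left(q \right)} + j = - \frac{1}{15} + 3240 = \frac{48599}{15}$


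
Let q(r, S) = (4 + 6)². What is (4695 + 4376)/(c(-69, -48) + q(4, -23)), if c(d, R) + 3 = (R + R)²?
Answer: 9071/9313 ≈ 0.97401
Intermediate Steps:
c(d, R) = -3 + 4*R² (c(d, R) = -3 + (R + R)² = -3 + (2*R)² = -3 + 4*R²)
q(r, S) = 100 (q(r, S) = 10² = 100)
(4695 + 4376)/(c(-69, -48) + q(4, -23)) = (4695 + 4376)/((-3 + 4*(-48)²) + 100) = 9071/((-3 + 4*2304) + 100) = 9071/((-3 + 9216) + 100) = 9071/(9213 + 100) = 9071/9313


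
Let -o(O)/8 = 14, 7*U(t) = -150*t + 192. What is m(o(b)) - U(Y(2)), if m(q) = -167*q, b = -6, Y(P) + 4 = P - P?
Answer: 130136/7 ≈ 18591.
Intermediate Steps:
Y(P) = -4 (Y(P) = -4 + (P - P) = -4 + 0 = -4)
U(t) = 192/7 - 150*t/7 (U(t) = (-150*t + 192)/7 = (192 - 150*t)/7 = 192/7 - 150*t/7)
o(O) = -112 (o(O) = -8*14 = -112)
m(o(b)) - U(Y(2)) = -167*(-112) - (192/7 - 150/7*(-4)) = 18704 - (192/7 + 600/7) = 18704 - 1*792/7 = 18704 - 792/7 = 130136/7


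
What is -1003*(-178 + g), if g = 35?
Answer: 143429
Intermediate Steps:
-1003*(-178 + g) = -1003*(-178 + 35) = -1003*(-143) = 143429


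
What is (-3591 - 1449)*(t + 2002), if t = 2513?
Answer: -22755600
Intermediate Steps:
(-3591 - 1449)*(t + 2002) = (-3591 - 1449)*(2513 + 2002) = -5040*4515 = -22755600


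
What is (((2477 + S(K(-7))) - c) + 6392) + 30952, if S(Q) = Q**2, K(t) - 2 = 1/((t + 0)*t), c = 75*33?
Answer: 89677547/2401 ≈ 37350.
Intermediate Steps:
c = 2475
K(t) = 2 + t**(-2) (K(t) = 2 + 1/((t + 0)*t) = 2 + 1/(t*t) = 2 + t**(-2))
(((2477 + S(K(-7))) - c) + 6392) + 30952 = (((2477 + (2 + (-7)**(-2))**2) - 1*2475) + 6392) + 30952 = (((2477 + (2 + 1/49)**2) - 2475) + 6392) + 30952 = (((2477 + (99/49)**2) - 2475) + 6392) + 30952 = (((2477 + 9801/2401) - 2475) + 6392) + 30952 = ((5957078/2401 - 2475) + 6392) + 30952 = (14603/2401 + 6392) + 30952 = 15361795/2401 + 30952 = 89677547/2401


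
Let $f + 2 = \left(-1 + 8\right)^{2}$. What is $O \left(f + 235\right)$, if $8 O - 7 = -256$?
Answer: $- \frac{35109}{4} \approx -8777.3$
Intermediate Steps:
$f = 47$ ($f = -2 + \left(-1 + 8\right)^{2} = -2 + 7^{2} = -2 + 49 = 47$)
$O = - \frac{249}{8}$ ($O = \frac{7}{8} + \frac{1}{8} \left(-256\right) = \frac{7}{8} - 32 = - \frac{249}{8} \approx -31.125$)
$O \left(f + 235\right) = - \frac{249 \left(47 + 235\right)}{8} = \left(- \frac{249}{8}\right) 282 = - \frac{35109}{4}$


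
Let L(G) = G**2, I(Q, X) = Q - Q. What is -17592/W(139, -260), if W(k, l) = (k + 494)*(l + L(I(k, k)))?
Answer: 1466/13715 ≈ 0.10689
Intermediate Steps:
I(Q, X) = 0
W(k, l) = l*(494 + k) (W(k, l) = (k + 494)*(l + 0**2) = (494 + k)*(l + 0) = (494 + k)*l = l*(494 + k))
-17592/W(139, -260) = -17592*(-1/(260*(494 + 139))) = -17592/((-260*633)) = -17592/(-164580) = -17592*(-1/164580) = 1466/13715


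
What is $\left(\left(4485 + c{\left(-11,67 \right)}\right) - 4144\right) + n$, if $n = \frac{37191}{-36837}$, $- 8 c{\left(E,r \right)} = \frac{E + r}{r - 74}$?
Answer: $\frac{4187021}{12279} \approx 340.99$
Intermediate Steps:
$c{\left(E,r \right)} = - \frac{E + r}{8 \left(-74 + r\right)}$ ($c{\left(E,r \right)} = - \frac{\left(E + r\right) \frac{1}{r - 74}}{8} = - \frac{\left(E + r\right) \frac{1}{-74 + r}}{8} = - \frac{\frac{1}{-74 + r} \left(E + r\right)}{8} = - \frac{E + r}{8 \left(-74 + r\right)}$)
$n = - \frac{12397}{12279}$ ($n = 37191 \left(- \frac{1}{36837}\right) = - \frac{12397}{12279} \approx -1.0096$)
$\left(\left(4485 + c{\left(-11,67 \right)}\right) - 4144\right) + n = \left(\left(4485 + \frac{\left(-1\right) \left(-11\right) - 67}{8 \left(-74 + 67\right)}\right) - 4144\right) - \frac{12397}{12279} = \left(\left(4485 + \frac{11 - 67}{8 \left(-7\right)}\right) - 4144\right) - \frac{12397}{12279} = \left(\left(4485 + \frac{1}{8} \left(- \frac{1}{7}\right) \left(-56\right)\right) - 4144\right) - \frac{12397}{12279} = \left(\left(4485 + 1\right) - 4144\right) - \frac{12397}{12279} = \left(4486 - 4144\right) - \frac{12397}{12279} = 342 - \frac{12397}{12279} = \frac{4187021}{12279}$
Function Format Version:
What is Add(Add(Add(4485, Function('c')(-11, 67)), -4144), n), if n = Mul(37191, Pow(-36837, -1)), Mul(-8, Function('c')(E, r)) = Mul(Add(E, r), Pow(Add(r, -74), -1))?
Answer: Rational(4187021, 12279) ≈ 340.99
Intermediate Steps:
Function('c')(E, r) = Mul(Rational(-1, 8), Pow(Add(-74, r), -1), Add(E, r)) (Function('c')(E, r) = Mul(Rational(-1, 8), Mul(Add(E, r), Pow(Add(r, -74), -1))) = Mul(Rational(-1, 8), Mul(Add(E, r), Pow(Add(-74, r), -1))) = Mul(Rational(-1, 8), Mul(Pow(Add(-74, r), -1), Add(E, r))) = Mul(Rational(-1, 8), Pow(Add(-74, r), -1), Add(E, r)))
n = Rational(-12397, 12279) (n = Mul(37191, Rational(-1, 36837)) = Rational(-12397, 12279) ≈ -1.0096)
Add(Add(Add(4485, Function('c')(-11, 67)), -4144), n) = Add(Add(Add(4485, Mul(Rational(1, 8), Pow(Add(-74, 67), -1), Add(Mul(-1, -11), Mul(-1, 67)))), -4144), Rational(-12397, 12279)) = Add(Add(Add(4485, Mul(Rational(1, 8), Pow(-7, -1), Add(11, -67))), -4144), Rational(-12397, 12279)) = Add(Add(Add(4485, Mul(Rational(1, 8), Rational(-1, 7), -56)), -4144), Rational(-12397, 12279)) = Add(Add(Add(4485, 1), -4144), Rational(-12397, 12279)) = Add(Add(4486, -4144), Rational(-12397, 12279)) = Add(342, Rational(-12397, 12279)) = Rational(4187021, 12279)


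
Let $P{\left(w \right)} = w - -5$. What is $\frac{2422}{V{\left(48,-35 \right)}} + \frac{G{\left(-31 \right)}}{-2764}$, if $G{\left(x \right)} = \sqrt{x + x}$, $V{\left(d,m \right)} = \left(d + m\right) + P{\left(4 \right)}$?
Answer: $\frac{1211}{11} - \frac{i \sqrt{62}}{2764} \approx 110.09 - 0.0028488 i$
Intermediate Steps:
$P{\left(w \right)} = 5 + w$ ($P{\left(w \right)} = w + 5 = 5 + w$)
$V{\left(d,m \right)} = 9 + d + m$ ($V{\left(d,m \right)} = \left(d + m\right) + \left(5 + 4\right) = \left(d + m\right) + 9 = 9 + d + m$)
$G{\left(x \right)} = \sqrt{2} \sqrt{x}$ ($G{\left(x \right)} = \sqrt{2 x} = \sqrt{2} \sqrt{x}$)
$\frac{2422}{V{\left(48,-35 \right)}} + \frac{G{\left(-31 \right)}}{-2764} = \frac{2422}{9 + 48 - 35} + \frac{\sqrt{2} \sqrt{-31}}{-2764} = \frac{2422}{22} + \sqrt{2} i \sqrt{31} \left(- \frac{1}{2764}\right) = 2422 \cdot \frac{1}{22} + i \sqrt{62} \left(- \frac{1}{2764}\right) = \frac{1211}{11} - \frac{i \sqrt{62}}{2764}$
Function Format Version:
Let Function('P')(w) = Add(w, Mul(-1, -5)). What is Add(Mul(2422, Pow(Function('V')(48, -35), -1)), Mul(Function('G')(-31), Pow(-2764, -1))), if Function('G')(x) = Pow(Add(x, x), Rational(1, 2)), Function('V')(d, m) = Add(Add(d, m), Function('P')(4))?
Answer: Add(Rational(1211, 11), Mul(Rational(-1, 2764), I, Pow(62, Rational(1, 2)))) ≈ Add(110.09, Mul(-0.0028488, I))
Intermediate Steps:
Function('P')(w) = Add(5, w) (Function('P')(w) = Add(w, 5) = Add(5, w))
Function('V')(d, m) = Add(9, d, m) (Function('V')(d, m) = Add(Add(d, m), Add(5, 4)) = Add(Add(d, m), 9) = Add(9, d, m))
Function('G')(x) = Mul(Pow(2, Rational(1, 2)), Pow(x, Rational(1, 2))) (Function('G')(x) = Pow(Mul(2, x), Rational(1, 2)) = Mul(Pow(2, Rational(1, 2)), Pow(x, Rational(1, 2))))
Add(Mul(2422, Pow(Function('V')(48, -35), -1)), Mul(Function('G')(-31), Pow(-2764, -1))) = Add(Mul(2422, Pow(Add(9, 48, -35), -1)), Mul(Mul(Pow(2, Rational(1, 2)), Pow(-31, Rational(1, 2))), Pow(-2764, -1))) = Add(Mul(2422, Pow(22, -1)), Mul(Mul(Pow(2, Rational(1, 2)), Mul(I, Pow(31, Rational(1, 2)))), Rational(-1, 2764))) = Add(Mul(2422, Rational(1, 22)), Mul(Mul(I, Pow(62, Rational(1, 2))), Rational(-1, 2764))) = Add(Rational(1211, 11), Mul(Rational(-1, 2764), I, Pow(62, Rational(1, 2))))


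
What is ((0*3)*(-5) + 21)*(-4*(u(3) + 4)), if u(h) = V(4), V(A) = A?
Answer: -672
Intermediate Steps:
u(h) = 4
((0*3)*(-5) + 21)*(-4*(u(3) + 4)) = ((0*3)*(-5) + 21)*(-4*(4 + 4)) = (0*(-5) + 21)*(-4*8) = (0 + 21)*(-32) = 21*(-32) = -672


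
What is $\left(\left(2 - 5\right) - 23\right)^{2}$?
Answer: $676$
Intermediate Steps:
$\left(\left(2 - 5\right) - 23\right)^{2} = \left(-3 - 23\right)^{2} = \left(-26\right)^{2} = 676$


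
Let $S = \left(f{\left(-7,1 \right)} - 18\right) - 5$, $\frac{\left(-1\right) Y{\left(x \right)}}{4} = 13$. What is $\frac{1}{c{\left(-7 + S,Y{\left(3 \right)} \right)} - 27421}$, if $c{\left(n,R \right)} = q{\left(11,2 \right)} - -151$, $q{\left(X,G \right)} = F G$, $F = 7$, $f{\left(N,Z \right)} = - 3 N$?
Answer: $- \frac{1}{27256} \approx -3.6689 \cdot 10^{-5}$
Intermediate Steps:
$Y{\left(x \right)} = -52$ ($Y{\left(x \right)} = \left(-4\right) 13 = -52$)
$S = -2$ ($S = \left(\left(-3\right) \left(-7\right) - 18\right) - 5 = \left(21 - 18\right) - 5 = 3 - 5 = -2$)
$q{\left(X,G \right)} = 7 G$
$c{\left(n,R \right)} = 165$ ($c{\left(n,R \right)} = 7 \cdot 2 - -151 = 14 + 151 = 165$)
$\frac{1}{c{\left(-7 + S,Y{\left(3 \right)} \right)} - 27421} = \frac{1}{165 - 27421} = \frac{1}{-27256} = - \frac{1}{27256}$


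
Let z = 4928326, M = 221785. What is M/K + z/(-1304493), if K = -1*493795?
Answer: -544579943435/128830424187 ≈ -4.2271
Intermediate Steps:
K = -493795
M/K + z/(-1304493) = 221785/(-493795) + 4928326/(-1304493) = 221785*(-1/493795) + 4928326*(-1/1304493) = -44357/98759 - 4928326/1304493 = -544579943435/128830424187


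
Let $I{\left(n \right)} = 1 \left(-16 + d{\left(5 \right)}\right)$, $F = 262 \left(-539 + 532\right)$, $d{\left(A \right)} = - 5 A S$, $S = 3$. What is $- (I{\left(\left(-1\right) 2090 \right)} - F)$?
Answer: $-1743$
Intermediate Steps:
$d{\left(A \right)} = - 15 A$ ($d{\left(A \right)} = - 5 A 3 = - 15 A$)
$F = -1834$ ($F = 262 \left(-7\right) = -1834$)
$I{\left(n \right)} = -91$ ($I{\left(n \right)} = 1 \left(-16 - 75\right) = 1 \left(-91\right) = -91$)
$- (I{\left(\left(-1\right) 2090 \right)} - F) = - (-91 - -1834) = - (-91 + 1834) = \left(-1\right) 1743 = -1743$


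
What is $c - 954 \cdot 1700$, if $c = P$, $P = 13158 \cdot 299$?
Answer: $2312442$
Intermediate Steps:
$P = 3934242$
$c = 3934242$
$c - 954 \cdot 1700 = 3934242 - 954 \cdot 1700 = 3934242 - 1621800 = 2312442$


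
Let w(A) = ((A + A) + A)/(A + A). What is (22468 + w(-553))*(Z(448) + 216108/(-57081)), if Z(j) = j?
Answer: 189913562170/19027 ≈ 9.9813e+6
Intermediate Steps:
w(A) = 3/2 (w(A) = (2*A + A)/((2*A)) = (3*A)*(1/(2*A)) = 3/2)
(22468 + w(-553))*(Z(448) + 216108/(-57081)) = (22468 + 3/2)*(448 + 216108/(-57081)) = 44939*(448 + 216108*(-1/57081))/2 = 44939*(448 - 72036/19027)/2 = (44939/2)*(8452060/19027) = 189913562170/19027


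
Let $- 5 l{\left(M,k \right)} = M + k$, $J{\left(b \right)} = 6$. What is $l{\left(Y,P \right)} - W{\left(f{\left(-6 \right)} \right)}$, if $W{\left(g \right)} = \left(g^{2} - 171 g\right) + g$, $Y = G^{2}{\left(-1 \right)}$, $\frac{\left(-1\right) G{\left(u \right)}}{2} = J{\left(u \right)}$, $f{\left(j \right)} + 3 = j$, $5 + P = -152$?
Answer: $- \frac{8042}{5} \approx -1608.4$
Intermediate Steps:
$P = -157$ ($P = -5 - 152 = -157$)
$f{\left(j \right)} = -3 + j$
$G{\left(u \right)} = -12$ ($G{\left(u \right)} = \left(-2\right) 6 = -12$)
$Y = 144$ ($Y = \left(-12\right)^{2} = 144$)
$l{\left(M,k \right)} = - \frac{M}{5} - \frac{k}{5}$ ($l{\left(M,k \right)} = - \frac{M + k}{5} = - \frac{M}{5} - \frac{k}{5}$)
$W{\left(g \right)} = g^{2} - 170 g$
$l{\left(Y,P \right)} - W{\left(f{\left(-6 \right)} \right)} = \left(\left(- \frac{1}{5}\right) 144 - - \frac{157}{5}\right) - \left(-3 - 6\right) \left(-170 - 9\right) = \left(- \frac{144}{5} + \frac{157}{5}\right) - - 9 \left(-170 - 9\right) = \frac{13}{5} - \left(-9\right) \left(-179\right) = \frac{13}{5} - 1611 = - \frac{8042}{5}$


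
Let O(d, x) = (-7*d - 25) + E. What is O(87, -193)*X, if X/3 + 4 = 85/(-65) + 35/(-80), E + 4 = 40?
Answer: 82455/8 ≈ 10307.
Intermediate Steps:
E = 36 (E = -4 + 40 = 36)
X = -3585/208 (X = -12 + 3*(85/(-65) + 35/(-80)) = -12 + 3*(85*(-1/65) + 35*(-1/80)) = -12 + 3*(-17/13 - 7/16) = -12 + 3*(-363/208) = -12 - 1089/208 = -3585/208 ≈ -17.236)
O(d, x) = 11 - 7*d (O(d, x) = (-7*d - 25) + 36 = (-25 - 7*d) + 36 = 11 - 7*d)
O(87, -193)*X = (11 - 7*87)*(-3585/208) = (11 - 609)*(-3585/208) = -598*(-3585/208) = 82455/8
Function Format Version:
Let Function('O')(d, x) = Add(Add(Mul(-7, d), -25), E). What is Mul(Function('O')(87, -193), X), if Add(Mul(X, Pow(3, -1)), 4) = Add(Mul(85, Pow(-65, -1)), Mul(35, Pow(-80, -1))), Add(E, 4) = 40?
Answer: Rational(82455, 8) ≈ 10307.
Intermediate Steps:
E = 36 (E = Add(-4, 40) = 36)
X = Rational(-3585, 208) (X = Add(-12, Mul(3, Add(Mul(85, Pow(-65, -1)), Mul(35, Pow(-80, -1))))) = Add(-12, Mul(3, Add(Mul(85, Rational(-1, 65)), Mul(35, Rational(-1, 80))))) = Add(-12, Mul(3, Add(Rational(-17, 13), Rational(-7, 16)))) = Add(-12, Mul(3, Rational(-363, 208))) = Add(-12, Rational(-1089, 208)) = Rational(-3585, 208) ≈ -17.236)
Function('O')(d, x) = Add(11, Mul(-7, d)) (Function('O')(d, x) = Add(Add(Mul(-7, d), -25), 36) = Add(Add(-25, Mul(-7, d)), 36) = Add(11, Mul(-7, d)))
Mul(Function('O')(87, -193), X) = Mul(Add(11, Mul(-7, 87)), Rational(-3585, 208)) = Mul(Add(11, -609), Rational(-3585, 208)) = Mul(-598, Rational(-3585, 208)) = Rational(82455, 8)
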